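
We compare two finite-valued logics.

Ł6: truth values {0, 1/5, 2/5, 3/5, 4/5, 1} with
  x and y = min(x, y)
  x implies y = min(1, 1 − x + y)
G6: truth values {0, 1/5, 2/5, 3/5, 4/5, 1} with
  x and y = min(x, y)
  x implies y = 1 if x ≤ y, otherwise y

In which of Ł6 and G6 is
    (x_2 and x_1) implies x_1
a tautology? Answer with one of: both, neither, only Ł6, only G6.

In Ł6: every assignment gives 1 — tautology.
In G6: every assignment gives 1 — tautology.

both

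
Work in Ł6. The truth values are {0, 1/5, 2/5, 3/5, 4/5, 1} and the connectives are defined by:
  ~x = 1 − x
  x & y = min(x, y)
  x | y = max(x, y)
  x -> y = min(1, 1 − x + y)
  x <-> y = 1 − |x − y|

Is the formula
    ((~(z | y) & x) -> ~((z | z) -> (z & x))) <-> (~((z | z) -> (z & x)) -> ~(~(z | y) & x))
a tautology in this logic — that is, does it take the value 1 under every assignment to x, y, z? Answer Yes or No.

Counterexample: take x = 1/5, y = 0, z = 0.
z | y = 0 | 0 = 0
~(z | y) = ~0 = 1
~(z | y) & x = 1 & 1/5 = 1/5
z | z = 0 | 0 = 0
z & x = 0 & 1/5 = 0
(z | z) -> (z & x) = 0 -> 0 = 1
~((z | z) -> (z & x)) = ~1 = 0
(~(z | y) & x) -> ~((z | z) -> (z & x)) = 1/5 -> 0 = 4/5
z | z = 0 | 0 = 0
z & x = 0 & 1/5 = 0
(z | z) -> (z & x) = 0 -> 0 = 1
~((z | z) -> (z & x)) = ~1 = 0
z | y = 0 | 0 = 0
~(z | y) = ~0 = 1
~(z | y) & x = 1 & 1/5 = 1/5
~(~(z | y) & x) = ~1/5 = 4/5
~((z | z) -> (z & x)) -> ~(~(z | y) & x) = 0 -> 4/5 = 1
((~(z | y) & x) -> ~((z | z) -> (z & x))) <-> (~((z | z) -> (z & x)) -> ~(~(z | y) & x)) = 4/5 <-> 1 = 4/5
This gives 4/5 ≠ 1.

No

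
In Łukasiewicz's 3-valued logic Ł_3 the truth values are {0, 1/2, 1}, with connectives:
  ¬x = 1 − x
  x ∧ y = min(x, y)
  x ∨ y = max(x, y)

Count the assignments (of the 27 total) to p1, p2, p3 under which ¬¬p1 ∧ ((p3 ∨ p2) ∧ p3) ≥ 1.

value 1: 3 assignments (counts)
value 1/2: 9 assignments
value 0: 15 assignments
So 3 of the 27 assignments meet the threshold.

3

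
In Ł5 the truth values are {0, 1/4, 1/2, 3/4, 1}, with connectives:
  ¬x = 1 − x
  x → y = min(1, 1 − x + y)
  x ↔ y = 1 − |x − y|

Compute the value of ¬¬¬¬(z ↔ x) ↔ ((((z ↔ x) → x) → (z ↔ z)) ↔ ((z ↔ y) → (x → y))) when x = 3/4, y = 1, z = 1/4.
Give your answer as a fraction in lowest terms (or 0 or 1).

z ↔ x = 1/4 ↔ 3/4 = 1/2
¬(z ↔ x) = ¬1/2 = 1/2
¬¬(z ↔ x) = ¬1/2 = 1/2
¬¬¬(z ↔ x) = ¬1/2 = 1/2
¬¬¬¬(z ↔ x) = ¬1/2 = 1/2
z ↔ x = 1/4 ↔ 3/4 = 1/2
(z ↔ x) → x = 1/2 → 3/4 = 1
z ↔ z = 1/4 ↔ 1/4 = 1
((z ↔ x) → x) → (z ↔ z) = 1 → 1 = 1
z ↔ y = 1/4 ↔ 1 = 1/4
x → y = 3/4 → 1 = 1
(z ↔ y) → (x → y) = 1/4 → 1 = 1
(((z ↔ x) → x) → (z ↔ z)) ↔ ((z ↔ y) → (x → y)) = 1 ↔ 1 = 1
¬¬¬¬(z ↔ x) ↔ ((((z ↔ x) → x) → (z ↔ z)) ↔ ((z ↔ y) → (x → y))) = 1/2 ↔ 1 = 1/2

1/2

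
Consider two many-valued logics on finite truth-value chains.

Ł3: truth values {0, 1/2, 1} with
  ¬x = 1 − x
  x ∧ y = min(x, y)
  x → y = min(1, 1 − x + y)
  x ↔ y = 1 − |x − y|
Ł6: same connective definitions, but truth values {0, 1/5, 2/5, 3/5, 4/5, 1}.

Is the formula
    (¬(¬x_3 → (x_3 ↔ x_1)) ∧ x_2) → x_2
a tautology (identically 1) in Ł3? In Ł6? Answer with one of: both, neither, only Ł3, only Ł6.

In Ł3: every assignment gives 1 — tautology.
In Ł6: every assignment gives 1 — tautology.

both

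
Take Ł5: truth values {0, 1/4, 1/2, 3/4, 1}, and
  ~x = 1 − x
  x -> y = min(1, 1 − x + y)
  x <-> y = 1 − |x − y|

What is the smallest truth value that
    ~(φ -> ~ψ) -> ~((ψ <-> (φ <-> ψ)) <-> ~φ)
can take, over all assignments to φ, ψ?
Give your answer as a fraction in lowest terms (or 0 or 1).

Take φ = 1/2, ψ = 1:
~ψ = ~1 = 0
φ -> ~ψ = 1/2 -> 0 = 1/2
~(φ -> ~ψ) = ~1/2 = 1/2
φ <-> ψ = 1/2 <-> 1 = 1/2
ψ <-> (φ <-> ψ) = 1 <-> 1/2 = 1/2
~φ = ~1/2 = 1/2
(ψ <-> (φ <-> ψ)) <-> ~φ = 1/2 <-> 1/2 = 1
~((ψ <-> (φ <-> ψ)) <-> ~φ) = ~1 = 0
~(φ -> ~ψ) -> ~((ψ <-> (φ <-> ψ)) <-> ~φ) = 1/2 -> 0 = 1/2
No assignment yields a value below 1/2, so this is the minimum.

1/2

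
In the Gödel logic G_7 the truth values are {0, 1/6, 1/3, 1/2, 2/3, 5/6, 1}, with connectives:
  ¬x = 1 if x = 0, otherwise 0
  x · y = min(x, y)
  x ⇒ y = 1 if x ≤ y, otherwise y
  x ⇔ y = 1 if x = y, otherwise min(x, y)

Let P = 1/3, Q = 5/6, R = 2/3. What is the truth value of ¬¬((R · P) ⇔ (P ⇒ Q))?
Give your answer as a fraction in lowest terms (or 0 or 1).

R · P = 2/3 · 1/3 = 1/3
P ⇒ Q = 1/3 ⇒ 5/6 = 1
(R · P) ⇔ (P ⇒ Q) = 1/3 ⇔ 1 = 1/3
¬((R · P) ⇔ (P ⇒ Q)) = ¬1/3 = 0
¬¬((R · P) ⇔ (P ⇒ Q)) = ¬0 = 1

1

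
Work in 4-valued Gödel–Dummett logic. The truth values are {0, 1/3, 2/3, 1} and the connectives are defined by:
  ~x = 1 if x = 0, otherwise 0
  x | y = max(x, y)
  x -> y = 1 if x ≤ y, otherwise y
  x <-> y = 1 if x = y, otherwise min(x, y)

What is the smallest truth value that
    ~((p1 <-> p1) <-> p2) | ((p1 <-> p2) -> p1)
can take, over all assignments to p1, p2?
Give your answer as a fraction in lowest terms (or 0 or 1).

Take p1 = 1/3, p2 = 1/3:
p1 <-> p1 = 1/3 <-> 1/3 = 1
(p1 <-> p1) <-> p2 = 1 <-> 1/3 = 1/3
~((p1 <-> p1) <-> p2) = ~1/3 = 0
p1 <-> p2 = 1/3 <-> 1/3 = 1
(p1 <-> p2) -> p1 = 1 -> 1/3 = 1/3
~((p1 <-> p1) <-> p2) | ((p1 <-> p2) -> p1) = 0 | 1/3 = 1/3
No assignment yields a value below 1/3, so this is the minimum.

1/3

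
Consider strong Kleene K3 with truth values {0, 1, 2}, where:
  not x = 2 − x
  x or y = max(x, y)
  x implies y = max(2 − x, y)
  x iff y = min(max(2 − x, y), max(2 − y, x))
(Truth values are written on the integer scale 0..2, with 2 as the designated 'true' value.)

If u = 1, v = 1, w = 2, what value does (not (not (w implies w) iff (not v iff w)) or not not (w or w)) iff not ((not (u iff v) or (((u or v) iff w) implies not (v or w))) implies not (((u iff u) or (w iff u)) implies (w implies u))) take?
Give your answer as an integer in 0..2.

w implies w = 2 implies 2 = 2
not (w implies w) = not 2 = 0
not v = not 1 = 1
not v iff w = 1 iff 2 = 1
not (w implies w) iff (not v iff w) = 0 iff 1 = 1
not (not (w implies w) iff (not v iff w)) = not 1 = 1
w or w = 2 or 2 = 2
not (w or w) = not 2 = 0
not not (w or w) = not 0 = 2
not (not (w implies w) iff (not v iff w)) or not not (w or w) = 1 or 2 = 2
u iff v = 1 iff 1 = 1
not (u iff v) = not 1 = 1
u or v = 1 or 1 = 1
(u or v) iff w = 1 iff 2 = 1
v or w = 1 or 2 = 2
not (v or w) = not 2 = 0
((u or v) iff w) implies not (v or w) = 1 implies 0 = 1
not (u iff v) or (((u or v) iff w) implies not (v or w)) = 1 or 1 = 1
u iff u = 1 iff 1 = 1
w iff u = 2 iff 1 = 1
(u iff u) or (w iff u) = 1 or 1 = 1
w implies u = 2 implies 1 = 1
((u iff u) or (w iff u)) implies (w implies u) = 1 implies 1 = 1
not (((u iff u) or (w iff u)) implies (w implies u)) = not 1 = 1
(not (u iff v) or (((u or v) iff w) implies not (v or w))) implies not (((u iff u) or (w iff u)) implies (w implies u)) = 1 implies 1 = 1
not ((not (u iff v) or (((u or v) iff w) implies not (v or w))) implies not (((u iff u) or (w iff u)) implies (w implies u))) = not 1 = 1
(not (not (w implies w) iff (not v iff w)) or not not (w or w)) iff not ((not (u iff v) or (((u or v) iff w) implies not (v or w))) implies not (((u iff u) or (w iff u)) implies (w implies u))) = 2 iff 1 = 1

1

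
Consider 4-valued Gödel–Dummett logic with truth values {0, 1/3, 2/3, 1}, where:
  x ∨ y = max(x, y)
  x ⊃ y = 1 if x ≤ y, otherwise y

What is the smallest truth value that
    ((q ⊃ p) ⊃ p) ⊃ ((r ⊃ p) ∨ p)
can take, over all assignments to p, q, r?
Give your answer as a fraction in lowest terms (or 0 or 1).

Take p = 0, q = 1/3, r = 1/3:
q ⊃ p = 1/3 ⊃ 0 = 0
(q ⊃ p) ⊃ p = 0 ⊃ 0 = 1
r ⊃ p = 1/3 ⊃ 0 = 0
(r ⊃ p) ∨ p = 0 ∨ 0 = 0
((q ⊃ p) ⊃ p) ⊃ ((r ⊃ p) ∨ p) = 1 ⊃ 0 = 0
No assignment yields a value below 0, so this is the minimum.

0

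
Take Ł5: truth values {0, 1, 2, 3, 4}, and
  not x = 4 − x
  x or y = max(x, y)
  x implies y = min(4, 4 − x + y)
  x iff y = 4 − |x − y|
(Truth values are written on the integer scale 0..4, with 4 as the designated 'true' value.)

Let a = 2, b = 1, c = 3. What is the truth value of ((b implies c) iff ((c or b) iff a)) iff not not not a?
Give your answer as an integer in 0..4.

3

b implies c = 1 implies 3 = 4
c or b = 3 or 1 = 3
(c or b) iff a = 3 iff 2 = 3
(b implies c) iff ((c or b) iff a) = 4 iff 3 = 3
not a = not 2 = 2
not not a = not 2 = 2
not not not a = not 2 = 2
((b implies c) iff ((c or b) iff a)) iff not not not a = 3 iff 2 = 3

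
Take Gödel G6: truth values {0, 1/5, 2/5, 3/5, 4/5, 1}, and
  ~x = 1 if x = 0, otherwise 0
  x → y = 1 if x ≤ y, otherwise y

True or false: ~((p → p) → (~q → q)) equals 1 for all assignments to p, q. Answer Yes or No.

No

Counterexample: take p = 0, q = 1/5.
p → p = 0 → 0 = 1
~q = ~1/5 = 0
~q → q = 0 → 1/5 = 1
(p → p) → (~q → q) = 1 → 1 = 1
~((p → p) → (~q → q)) = ~1 = 0
This gives 0 ≠ 1.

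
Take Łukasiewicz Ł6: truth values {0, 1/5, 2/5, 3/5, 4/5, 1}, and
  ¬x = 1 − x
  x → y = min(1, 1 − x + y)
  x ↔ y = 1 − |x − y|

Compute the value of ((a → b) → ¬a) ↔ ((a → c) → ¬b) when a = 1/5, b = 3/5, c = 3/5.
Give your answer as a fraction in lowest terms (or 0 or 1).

a → b = 1/5 → 3/5 = 1
¬a = ¬1/5 = 4/5
(a → b) → ¬a = 1 → 4/5 = 4/5
a → c = 1/5 → 3/5 = 1
¬b = ¬3/5 = 2/5
(a → c) → ¬b = 1 → 2/5 = 2/5
((a → b) → ¬a) ↔ ((a → c) → ¬b) = 4/5 ↔ 2/5 = 3/5

3/5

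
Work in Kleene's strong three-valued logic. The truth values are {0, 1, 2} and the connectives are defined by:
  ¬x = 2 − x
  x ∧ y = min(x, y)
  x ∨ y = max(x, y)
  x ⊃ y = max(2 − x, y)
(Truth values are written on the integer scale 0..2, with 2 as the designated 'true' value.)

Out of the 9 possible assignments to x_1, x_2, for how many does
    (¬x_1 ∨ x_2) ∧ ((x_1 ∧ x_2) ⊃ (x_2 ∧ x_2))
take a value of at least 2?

5

x_1 = 0, x_2 = 0 ↦ 2  ≥
x_1 = 0, x_2 = 1 ↦ 2  ≥
x_1 = 0, x_2 = 2 ↦ 2  ≥
x_1 = 1, x_2 = 0 ↦ 1  <
x_1 = 1, x_2 = 1 ↦ 1  <
x_1 = 1, x_2 = 2 ↦ 2  ≥
x_1 = 2, x_2 = 0 ↦ 0  <
x_1 = 2, x_2 = 1 ↦ 1  <
x_1 = 2, x_2 = 2 ↦ 2  ≥
So 5 of the 9 assignments meet the threshold.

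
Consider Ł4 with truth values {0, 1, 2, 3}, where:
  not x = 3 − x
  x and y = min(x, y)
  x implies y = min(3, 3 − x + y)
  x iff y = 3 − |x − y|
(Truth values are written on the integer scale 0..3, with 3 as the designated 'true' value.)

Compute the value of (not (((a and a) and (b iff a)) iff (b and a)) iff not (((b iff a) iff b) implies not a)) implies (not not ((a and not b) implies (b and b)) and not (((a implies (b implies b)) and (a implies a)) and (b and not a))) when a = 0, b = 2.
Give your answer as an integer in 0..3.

a and a = 0 and 0 = 0
b iff a = 2 iff 0 = 1
(a and a) and (b iff a) = 0 and 1 = 0
b and a = 2 and 0 = 0
((a and a) and (b iff a)) iff (b and a) = 0 iff 0 = 3
not (((a and a) and (b iff a)) iff (b and a)) = not 3 = 0
b iff a = 2 iff 0 = 1
(b iff a) iff b = 1 iff 2 = 2
not a = not 0 = 3
((b iff a) iff b) implies not a = 2 implies 3 = 3
not (((b iff a) iff b) implies not a) = not 3 = 0
not (((a and a) and (b iff a)) iff (b and a)) iff not (((b iff a) iff b) implies not a) = 0 iff 0 = 3
not b = not 2 = 1
a and not b = 0 and 1 = 0
b and b = 2 and 2 = 2
(a and not b) implies (b and b) = 0 implies 2 = 3
not ((a and not b) implies (b and b)) = not 3 = 0
not not ((a and not b) implies (b and b)) = not 0 = 3
b implies b = 2 implies 2 = 3
a implies (b implies b) = 0 implies 3 = 3
a implies a = 0 implies 0 = 3
(a implies (b implies b)) and (a implies a) = 3 and 3 = 3
not a = not 0 = 3
b and not a = 2 and 3 = 2
((a implies (b implies b)) and (a implies a)) and (b and not a) = 3 and 2 = 2
not (((a implies (b implies b)) and (a implies a)) and (b and not a)) = not 2 = 1
not not ((a and not b) implies (b and b)) and not (((a implies (b implies b)) and (a implies a)) and (b and not a)) = 3 and 1 = 1
(not (((a and a) and (b iff a)) iff (b and a)) iff not (((b iff a) iff b) implies not a)) implies (not not ((a and not b) implies (b and b)) and not (((a implies (b implies b)) and (a implies a)) and (b and not a))) = 3 implies 1 = 1

1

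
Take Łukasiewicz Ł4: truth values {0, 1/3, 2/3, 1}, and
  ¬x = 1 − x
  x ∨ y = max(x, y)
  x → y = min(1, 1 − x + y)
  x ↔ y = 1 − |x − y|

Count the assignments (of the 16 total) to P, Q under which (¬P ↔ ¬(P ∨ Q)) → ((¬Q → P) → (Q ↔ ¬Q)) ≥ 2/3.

P = 0, Q = 0 ↦ 1  ≥
P = 0, Q = 1/3 ↦ 1  ≥
P = 0, Q = 2/3 ↦ 1  ≥
P = 0, Q = 1 ↦ 1  ≥
P = 1/3, Q = 0 ↦ 2/3  ≥
P = 1/3, Q = 1/3 ↦ 1  ≥
P = 1/3, Q = 2/3 ↦ 1  ≥
P = 1/3, Q = 1 ↦ 2/3  ≥
P = 2/3, Q = 0 ↦ 1/3  <
P = 2/3, Q = 1/3 ↦ 2/3  ≥
P = 2/3, Q = 2/3 ↦ 2/3  ≥
P = 2/3, Q = 1 ↦ 1/3  <
P = 1, Q = 0 ↦ 0  <
P = 1, Q = 1/3 ↦ 2/3  ≥
P = 1, Q = 2/3 ↦ 2/3  ≥
P = 1, Q = 1 ↦ 0  <
So 12 of the 16 assignments meet the threshold.

12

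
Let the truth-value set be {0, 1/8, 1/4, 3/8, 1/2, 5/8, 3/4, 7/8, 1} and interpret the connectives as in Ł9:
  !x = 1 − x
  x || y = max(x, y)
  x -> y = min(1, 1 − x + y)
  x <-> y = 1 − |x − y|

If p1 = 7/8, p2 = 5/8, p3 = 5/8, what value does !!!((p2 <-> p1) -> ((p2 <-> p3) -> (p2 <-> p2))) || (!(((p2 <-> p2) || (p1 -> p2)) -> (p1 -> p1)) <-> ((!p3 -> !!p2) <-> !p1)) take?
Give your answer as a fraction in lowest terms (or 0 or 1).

7/8

p2 <-> p1 = 5/8 <-> 7/8 = 3/4
p2 <-> p3 = 5/8 <-> 5/8 = 1
p2 <-> p2 = 5/8 <-> 5/8 = 1
(p2 <-> p3) -> (p2 <-> p2) = 1 -> 1 = 1
(p2 <-> p1) -> ((p2 <-> p3) -> (p2 <-> p2)) = 3/4 -> 1 = 1
!((p2 <-> p1) -> ((p2 <-> p3) -> (p2 <-> p2))) = !1 = 0
!!((p2 <-> p1) -> ((p2 <-> p3) -> (p2 <-> p2))) = !0 = 1
!!!((p2 <-> p1) -> ((p2 <-> p3) -> (p2 <-> p2))) = !1 = 0
p2 <-> p2 = 5/8 <-> 5/8 = 1
p1 -> p2 = 7/8 -> 5/8 = 3/4
(p2 <-> p2) || (p1 -> p2) = 1 || 3/4 = 1
p1 -> p1 = 7/8 -> 7/8 = 1
((p2 <-> p2) || (p1 -> p2)) -> (p1 -> p1) = 1 -> 1 = 1
!(((p2 <-> p2) || (p1 -> p2)) -> (p1 -> p1)) = !1 = 0
!p3 = !5/8 = 3/8
!p2 = !5/8 = 3/8
!!p2 = !3/8 = 5/8
!p3 -> !!p2 = 3/8 -> 5/8 = 1
!p1 = !7/8 = 1/8
(!p3 -> !!p2) <-> !p1 = 1 <-> 1/8 = 1/8
!(((p2 <-> p2) || (p1 -> p2)) -> (p1 -> p1)) <-> ((!p3 -> !!p2) <-> !p1) = 0 <-> 1/8 = 7/8
!!!((p2 <-> p1) -> ((p2 <-> p3) -> (p2 <-> p2))) || (!(((p2 <-> p2) || (p1 -> p2)) -> (p1 -> p1)) <-> ((!p3 -> !!p2) <-> !p1)) = 0 || 7/8 = 7/8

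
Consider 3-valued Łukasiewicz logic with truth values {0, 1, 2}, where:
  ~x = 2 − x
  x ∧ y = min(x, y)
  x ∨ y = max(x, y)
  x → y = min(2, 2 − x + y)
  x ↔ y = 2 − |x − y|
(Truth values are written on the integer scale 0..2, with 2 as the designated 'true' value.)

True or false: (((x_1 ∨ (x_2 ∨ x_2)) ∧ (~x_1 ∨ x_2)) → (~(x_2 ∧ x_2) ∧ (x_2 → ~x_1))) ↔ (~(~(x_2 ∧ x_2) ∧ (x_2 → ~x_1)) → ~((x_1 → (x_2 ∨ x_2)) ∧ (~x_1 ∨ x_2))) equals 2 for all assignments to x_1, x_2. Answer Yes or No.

Counterexample: take x_1 = 0, x_2 = 1.
x_2 ∨ x_2 = 1 ∨ 1 = 1
x_1 ∨ (x_2 ∨ x_2) = 0 ∨ 1 = 1
~x_1 = ~0 = 2
~x_1 ∨ x_2 = 2 ∨ 1 = 2
(x_1 ∨ (x_2 ∨ x_2)) ∧ (~x_1 ∨ x_2) = 1 ∧ 2 = 1
x_2 ∧ x_2 = 1 ∧ 1 = 1
~(x_2 ∧ x_2) = ~1 = 1
~x_1 = ~0 = 2
x_2 → ~x_1 = 1 → 2 = 2
~(x_2 ∧ x_2) ∧ (x_2 → ~x_1) = 1 ∧ 2 = 1
((x_1 ∨ (x_2 ∨ x_2)) ∧ (~x_1 ∨ x_2)) → (~(x_2 ∧ x_2) ∧ (x_2 → ~x_1)) = 1 → 1 = 2
x_2 ∧ x_2 = 1 ∧ 1 = 1
~(x_2 ∧ x_2) = ~1 = 1
~x_1 = ~0 = 2
x_2 → ~x_1 = 1 → 2 = 2
~(x_2 ∧ x_2) ∧ (x_2 → ~x_1) = 1 ∧ 2 = 1
~(~(x_2 ∧ x_2) ∧ (x_2 → ~x_1)) = ~1 = 1
x_2 ∨ x_2 = 1 ∨ 1 = 1
x_1 → (x_2 ∨ x_2) = 0 → 1 = 2
~x_1 = ~0 = 2
~x_1 ∨ x_2 = 2 ∨ 1 = 2
(x_1 → (x_2 ∨ x_2)) ∧ (~x_1 ∨ x_2) = 2 ∧ 2 = 2
~((x_1 → (x_2 ∨ x_2)) ∧ (~x_1 ∨ x_2)) = ~2 = 0
~(~(x_2 ∧ x_2) ∧ (x_2 → ~x_1)) → ~((x_1 → (x_2 ∨ x_2)) ∧ (~x_1 ∨ x_2)) = 1 → 0 = 1
(((x_1 ∨ (x_2 ∨ x_2)) ∧ (~x_1 ∨ x_2)) → (~(x_2 ∧ x_2) ∧ (x_2 → ~x_1))) ↔ (~(~(x_2 ∧ x_2) ∧ (x_2 → ~x_1)) → ~((x_1 → (x_2 ∨ x_2)) ∧ (~x_1 ∨ x_2))) = 2 ↔ 1 = 1
This gives 1 ≠ 2.

No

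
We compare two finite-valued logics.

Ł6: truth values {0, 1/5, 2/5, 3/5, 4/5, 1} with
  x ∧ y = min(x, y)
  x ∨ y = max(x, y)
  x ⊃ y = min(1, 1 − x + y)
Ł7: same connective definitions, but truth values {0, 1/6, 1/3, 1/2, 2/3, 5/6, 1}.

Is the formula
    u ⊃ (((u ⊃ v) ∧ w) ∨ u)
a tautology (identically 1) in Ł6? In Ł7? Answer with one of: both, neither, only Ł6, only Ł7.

both

In Ł6: every assignment gives 1 — tautology.
In Ł7: every assignment gives 1 — tautology.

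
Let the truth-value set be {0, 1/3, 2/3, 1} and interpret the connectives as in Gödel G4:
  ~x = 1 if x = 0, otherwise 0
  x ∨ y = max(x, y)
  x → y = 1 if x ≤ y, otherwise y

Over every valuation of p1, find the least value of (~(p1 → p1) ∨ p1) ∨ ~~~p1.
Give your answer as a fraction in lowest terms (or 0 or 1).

1/3

Take p1 = 1/3:
p1 → p1 = 1/3 → 1/3 = 1
~(p1 → p1) = ~1 = 0
~(p1 → p1) ∨ p1 = 0 ∨ 1/3 = 1/3
~p1 = ~1/3 = 0
~~p1 = ~0 = 1
~~~p1 = ~1 = 0
(~(p1 → p1) ∨ p1) ∨ ~~~p1 = 1/3 ∨ 0 = 1/3
No assignment yields a value below 1/3, so this is the minimum.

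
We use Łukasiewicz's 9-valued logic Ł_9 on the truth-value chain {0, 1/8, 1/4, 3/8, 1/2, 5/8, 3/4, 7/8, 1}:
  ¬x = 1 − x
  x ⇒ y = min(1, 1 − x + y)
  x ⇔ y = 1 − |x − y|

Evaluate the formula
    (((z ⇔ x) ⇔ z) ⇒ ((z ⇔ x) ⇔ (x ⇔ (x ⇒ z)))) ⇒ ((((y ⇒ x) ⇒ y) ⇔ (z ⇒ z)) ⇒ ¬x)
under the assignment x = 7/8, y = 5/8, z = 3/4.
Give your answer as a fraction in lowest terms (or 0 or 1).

z ⇔ x = 3/4 ⇔ 7/8 = 7/8
(z ⇔ x) ⇔ z = 7/8 ⇔ 3/4 = 7/8
z ⇔ x = 3/4 ⇔ 7/8 = 7/8
x ⇒ z = 7/8 ⇒ 3/4 = 7/8
x ⇔ (x ⇒ z) = 7/8 ⇔ 7/8 = 1
(z ⇔ x) ⇔ (x ⇔ (x ⇒ z)) = 7/8 ⇔ 1 = 7/8
((z ⇔ x) ⇔ z) ⇒ ((z ⇔ x) ⇔ (x ⇔ (x ⇒ z))) = 7/8 ⇒ 7/8 = 1
y ⇒ x = 5/8 ⇒ 7/8 = 1
(y ⇒ x) ⇒ y = 1 ⇒ 5/8 = 5/8
z ⇒ z = 3/4 ⇒ 3/4 = 1
((y ⇒ x) ⇒ y) ⇔ (z ⇒ z) = 5/8 ⇔ 1 = 5/8
¬x = ¬7/8 = 1/8
(((y ⇒ x) ⇒ y) ⇔ (z ⇒ z)) ⇒ ¬x = 5/8 ⇒ 1/8 = 1/2
(((z ⇔ x) ⇔ z) ⇒ ((z ⇔ x) ⇔ (x ⇔ (x ⇒ z)))) ⇒ ((((y ⇒ x) ⇒ y) ⇔ (z ⇒ z)) ⇒ ¬x) = 1 ⇒ 1/2 = 1/2

1/2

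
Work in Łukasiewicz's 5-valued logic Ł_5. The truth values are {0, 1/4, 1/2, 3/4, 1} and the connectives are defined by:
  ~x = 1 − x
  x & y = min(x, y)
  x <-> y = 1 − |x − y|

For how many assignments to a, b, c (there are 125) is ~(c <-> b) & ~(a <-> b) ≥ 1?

value 1: 2 assignments (counts)
value 3/4: 8 assignments
value 1/2: 20 assignments
value 1/4: 50 assignments
value 0: 45 assignments
So 2 of the 125 assignments meet the threshold.

2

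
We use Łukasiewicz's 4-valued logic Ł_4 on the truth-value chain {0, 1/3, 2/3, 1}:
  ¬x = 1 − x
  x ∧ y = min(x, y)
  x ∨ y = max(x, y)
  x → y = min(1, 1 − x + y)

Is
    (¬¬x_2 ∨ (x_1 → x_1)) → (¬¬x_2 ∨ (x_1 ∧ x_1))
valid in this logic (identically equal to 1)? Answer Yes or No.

No

Counterexample: take x_1 = 0, x_2 = 0.
¬x_2 = ¬0 = 1
¬¬x_2 = ¬1 = 0
x_1 → x_1 = 0 → 0 = 1
¬¬x_2 ∨ (x_1 → x_1) = 0 ∨ 1 = 1
¬x_2 = ¬0 = 1
¬¬x_2 = ¬1 = 0
x_1 ∧ x_1 = 0 ∧ 0 = 0
¬¬x_2 ∨ (x_1 ∧ x_1) = 0 ∨ 0 = 0
(¬¬x_2 ∨ (x_1 → x_1)) → (¬¬x_2 ∨ (x_1 ∧ x_1)) = 1 → 0 = 0
This gives 0 ≠ 1.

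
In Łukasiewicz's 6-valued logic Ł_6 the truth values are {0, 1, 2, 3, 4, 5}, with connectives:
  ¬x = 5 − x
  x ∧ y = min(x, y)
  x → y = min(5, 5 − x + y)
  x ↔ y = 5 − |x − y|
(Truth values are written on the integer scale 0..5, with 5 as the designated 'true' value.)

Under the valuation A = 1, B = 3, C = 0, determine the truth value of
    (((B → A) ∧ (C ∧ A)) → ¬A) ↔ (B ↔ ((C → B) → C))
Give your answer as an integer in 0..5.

2

B → A = 3 → 1 = 3
C ∧ A = 0 ∧ 1 = 0
(B → A) ∧ (C ∧ A) = 3 ∧ 0 = 0
¬A = ¬1 = 4
((B → A) ∧ (C ∧ A)) → ¬A = 0 → 4 = 5
C → B = 0 → 3 = 5
(C → B) → C = 5 → 0 = 0
B ↔ ((C → B) → C) = 3 ↔ 0 = 2
(((B → A) ∧ (C ∧ A)) → ¬A) ↔ (B ↔ ((C → B) → C)) = 5 ↔ 2 = 2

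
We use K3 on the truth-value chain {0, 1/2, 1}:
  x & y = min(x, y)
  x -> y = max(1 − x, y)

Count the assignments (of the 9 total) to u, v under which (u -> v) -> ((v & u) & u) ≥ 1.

2

u = 0, v = 0 ↦ 0  <
u = 0, v = 1/2 ↦ 0  <
u = 0, v = 1 ↦ 0  <
u = 1/2, v = 0 ↦ 1/2  <
u = 1/2, v = 1/2 ↦ 1/2  <
u = 1/2, v = 1 ↦ 1/2  <
u = 1, v = 0 ↦ 1  ≥
u = 1, v = 1/2 ↦ 1/2  <
u = 1, v = 1 ↦ 1  ≥
So 2 of the 9 assignments meet the threshold.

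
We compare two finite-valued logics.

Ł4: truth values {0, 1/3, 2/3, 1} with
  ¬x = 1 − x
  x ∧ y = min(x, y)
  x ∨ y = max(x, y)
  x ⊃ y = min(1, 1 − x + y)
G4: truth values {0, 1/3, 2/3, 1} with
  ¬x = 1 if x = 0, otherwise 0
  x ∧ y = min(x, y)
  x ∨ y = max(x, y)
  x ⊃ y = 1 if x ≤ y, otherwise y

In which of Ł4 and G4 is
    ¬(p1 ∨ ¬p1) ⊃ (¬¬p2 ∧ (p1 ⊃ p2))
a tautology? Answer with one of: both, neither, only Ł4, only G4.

In Ł4: at p1 = 1/3, p2 = 0 the value is 2/3 — not a tautology.
In G4: every assignment gives 1 — tautology.

only G4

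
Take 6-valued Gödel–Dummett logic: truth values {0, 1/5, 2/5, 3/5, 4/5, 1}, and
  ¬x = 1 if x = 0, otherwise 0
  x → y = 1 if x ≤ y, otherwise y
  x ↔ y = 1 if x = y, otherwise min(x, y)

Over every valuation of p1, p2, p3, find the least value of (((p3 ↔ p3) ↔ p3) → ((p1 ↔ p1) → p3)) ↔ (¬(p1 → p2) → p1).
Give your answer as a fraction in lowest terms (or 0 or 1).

Take p1 = 1/5, p2 = 0, p3 = 0:
p3 ↔ p3 = 0 ↔ 0 = 1
(p3 ↔ p3) ↔ p3 = 1 ↔ 0 = 0
p1 ↔ p1 = 1/5 ↔ 1/5 = 1
(p1 ↔ p1) → p3 = 1 → 0 = 0
((p3 ↔ p3) ↔ p3) → ((p1 ↔ p1) → p3) = 0 → 0 = 1
p1 → p2 = 1/5 → 0 = 0
¬(p1 → p2) = ¬0 = 1
¬(p1 → p2) → p1 = 1 → 1/5 = 1/5
(((p3 ↔ p3) ↔ p3) → ((p1 ↔ p1) → p3)) ↔ (¬(p1 → p2) → p1) = 1 ↔ 1/5 = 1/5
No assignment yields a value below 1/5, so this is the minimum.

1/5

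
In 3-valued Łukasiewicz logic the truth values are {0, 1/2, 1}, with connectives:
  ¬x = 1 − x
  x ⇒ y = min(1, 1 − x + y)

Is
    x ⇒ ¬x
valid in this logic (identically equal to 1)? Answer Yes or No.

No

Counterexample: take x = 1.
¬x = ¬1 = 0
x ⇒ ¬x = 1 ⇒ 0 = 0
This gives 0 ≠ 1.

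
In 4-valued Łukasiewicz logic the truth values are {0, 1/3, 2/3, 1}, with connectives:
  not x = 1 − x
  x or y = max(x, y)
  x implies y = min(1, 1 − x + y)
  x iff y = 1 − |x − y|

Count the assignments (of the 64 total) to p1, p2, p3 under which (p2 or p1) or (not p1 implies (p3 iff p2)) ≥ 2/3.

value 1: 50 assignments (counts)
value 2/3: 10 assignments (counts)
value 1/3: 3 assignments
value 0: 1 assignment
So 60 of the 64 assignments meet the threshold.

60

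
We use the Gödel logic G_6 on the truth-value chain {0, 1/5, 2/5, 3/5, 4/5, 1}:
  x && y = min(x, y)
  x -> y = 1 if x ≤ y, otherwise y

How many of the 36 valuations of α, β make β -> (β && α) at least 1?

value 1: 21 assignments (counts)
value 4/5: 1 assignment
value 3/5: 2 assignments
value 2/5: 3 assignments
value 1/5: 4 assignments
value 0: 5 assignments
So 21 of the 36 assignments meet the threshold.

21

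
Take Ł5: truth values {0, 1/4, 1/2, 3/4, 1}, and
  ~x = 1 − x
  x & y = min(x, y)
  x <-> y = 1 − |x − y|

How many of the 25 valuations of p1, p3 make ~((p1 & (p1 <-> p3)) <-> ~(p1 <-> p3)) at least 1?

value 1: 3 assignments (counts)
value 3/4: 2 assignments
value 1/2: 8 assignments
value 1/4: 5 assignments
value 0: 7 assignments
So 3 of the 25 assignments meet the threshold.

3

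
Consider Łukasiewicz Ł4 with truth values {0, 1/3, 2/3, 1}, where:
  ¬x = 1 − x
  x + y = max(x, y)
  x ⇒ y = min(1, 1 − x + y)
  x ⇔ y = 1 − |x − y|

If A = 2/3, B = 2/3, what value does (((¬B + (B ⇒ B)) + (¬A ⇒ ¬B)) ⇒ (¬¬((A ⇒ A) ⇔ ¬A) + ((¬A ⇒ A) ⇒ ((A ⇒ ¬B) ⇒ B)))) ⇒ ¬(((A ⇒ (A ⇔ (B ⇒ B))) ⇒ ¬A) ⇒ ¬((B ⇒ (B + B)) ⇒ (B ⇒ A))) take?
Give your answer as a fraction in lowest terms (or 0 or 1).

1/3

¬B = ¬2/3 = 1/3
B ⇒ B = 2/3 ⇒ 2/3 = 1
¬B + (B ⇒ B) = 1/3 + 1 = 1
¬A = ¬2/3 = 1/3
¬B = ¬2/3 = 1/3
¬A ⇒ ¬B = 1/3 ⇒ 1/3 = 1
(¬B + (B ⇒ B)) + (¬A ⇒ ¬B) = 1 + 1 = 1
A ⇒ A = 2/3 ⇒ 2/3 = 1
¬A = ¬2/3 = 1/3
(A ⇒ A) ⇔ ¬A = 1 ⇔ 1/3 = 1/3
¬((A ⇒ A) ⇔ ¬A) = ¬1/3 = 2/3
¬¬((A ⇒ A) ⇔ ¬A) = ¬2/3 = 1/3
¬A = ¬2/3 = 1/3
¬A ⇒ A = 1/3 ⇒ 2/3 = 1
¬B = ¬2/3 = 1/3
A ⇒ ¬B = 2/3 ⇒ 1/3 = 2/3
(A ⇒ ¬B) ⇒ B = 2/3 ⇒ 2/3 = 1
(¬A ⇒ A) ⇒ ((A ⇒ ¬B) ⇒ B) = 1 ⇒ 1 = 1
¬¬((A ⇒ A) ⇔ ¬A) + ((¬A ⇒ A) ⇒ ((A ⇒ ¬B) ⇒ B)) = 1/3 + 1 = 1
((¬B + (B ⇒ B)) + (¬A ⇒ ¬B)) ⇒ (¬¬((A ⇒ A) ⇔ ¬A) + ((¬A ⇒ A) ⇒ ((A ⇒ ¬B) ⇒ B))) = 1 ⇒ 1 = 1
B ⇒ B = 2/3 ⇒ 2/3 = 1
A ⇔ (B ⇒ B) = 2/3 ⇔ 1 = 2/3
A ⇒ (A ⇔ (B ⇒ B)) = 2/3 ⇒ 2/3 = 1
¬A = ¬2/3 = 1/3
(A ⇒ (A ⇔ (B ⇒ B))) ⇒ ¬A = 1 ⇒ 1/3 = 1/3
B + B = 2/3 + 2/3 = 2/3
B ⇒ (B + B) = 2/3 ⇒ 2/3 = 1
B ⇒ A = 2/3 ⇒ 2/3 = 1
(B ⇒ (B + B)) ⇒ (B ⇒ A) = 1 ⇒ 1 = 1
¬((B ⇒ (B + B)) ⇒ (B ⇒ A)) = ¬1 = 0
((A ⇒ (A ⇔ (B ⇒ B))) ⇒ ¬A) ⇒ ¬((B ⇒ (B + B)) ⇒ (B ⇒ A)) = 1/3 ⇒ 0 = 2/3
¬(((A ⇒ (A ⇔ (B ⇒ B))) ⇒ ¬A) ⇒ ¬((B ⇒ (B + B)) ⇒ (B ⇒ A))) = ¬2/3 = 1/3
(((¬B + (B ⇒ B)) + (¬A ⇒ ¬B)) ⇒ (¬¬((A ⇒ A) ⇔ ¬A) + ((¬A ⇒ A) ⇒ ((A ⇒ ¬B) ⇒ B)))) ⇒ ¬(((A ⇒ (A ⇔ (B ⇒ B))) ⇒ ¬A) ⇒ ¬((B ⇒ (B + B)) ⇒ (B ⇒ A))) = 1 ⇒ 1/3 = 1/3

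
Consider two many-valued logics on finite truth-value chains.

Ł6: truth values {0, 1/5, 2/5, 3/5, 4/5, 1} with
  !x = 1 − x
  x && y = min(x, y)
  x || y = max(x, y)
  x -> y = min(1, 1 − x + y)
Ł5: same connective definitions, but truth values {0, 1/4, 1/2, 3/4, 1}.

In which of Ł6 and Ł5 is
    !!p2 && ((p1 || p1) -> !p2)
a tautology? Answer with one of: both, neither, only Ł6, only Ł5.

neither

In Ł6: at p1 = 0, p2 = 0 the value is 0 — not a tautology.
In Ł5: at p1 = 0, p2 = 0 the value is 0 — not a tautology.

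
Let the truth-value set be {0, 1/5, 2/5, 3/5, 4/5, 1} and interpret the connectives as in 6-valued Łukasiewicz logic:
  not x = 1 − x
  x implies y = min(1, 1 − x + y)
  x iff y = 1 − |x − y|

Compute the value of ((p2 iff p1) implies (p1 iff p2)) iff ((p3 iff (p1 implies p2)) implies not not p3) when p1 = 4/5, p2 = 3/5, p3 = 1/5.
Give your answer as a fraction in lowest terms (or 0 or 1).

4/5

p2 iff p1 = 3/5 iff 4/5 = 4/5
p1 iff p2 = 4/5 iff 3/5 = 4/5
(p2 iff p1) implies (p1 iff p2) = 4/5 implies 4/5 = 1
p1 implies p2 = 4/5 implies 3/5 = 4/5
p3 iff (p1 implies p2) = 1/5 iff 4/5 = 2/5
not p3 = not 1/5 = 4/5
not not p3 = not 4/5 = 1/5
(p3 iff (p1 implies p2)) implies not not p3 = 2/5 implies 1/5 = 4/5
((p2 iff p1) implies (p1 iff p2)) iff ((p3 iff (p1 implies p2)) implies not not p3) = 1 iff 4/5 = 4/5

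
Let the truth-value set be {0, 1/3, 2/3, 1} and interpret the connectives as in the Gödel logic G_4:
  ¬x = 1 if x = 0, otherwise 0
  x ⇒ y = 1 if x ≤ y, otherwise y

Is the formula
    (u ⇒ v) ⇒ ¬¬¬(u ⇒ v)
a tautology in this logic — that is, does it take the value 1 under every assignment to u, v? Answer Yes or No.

No

Counterexample: take u = 0, v = 0.
u ⇒ v = 0 ⇒ 0 = 1
u ⇒ v = 0 ⇒ 0 = 1
¬(u ⇒ v) = ¬1 = 0
¬¬(u ⇒ v) = ¬0 = 1
¬¬¬(u ⇒ v) = ¬1 = 0
(u ⇒ v) ⇒ ¬¬¬(u ⇒ v) = 1 ⇒ 0 = 0
This gives 0 ≠ 1.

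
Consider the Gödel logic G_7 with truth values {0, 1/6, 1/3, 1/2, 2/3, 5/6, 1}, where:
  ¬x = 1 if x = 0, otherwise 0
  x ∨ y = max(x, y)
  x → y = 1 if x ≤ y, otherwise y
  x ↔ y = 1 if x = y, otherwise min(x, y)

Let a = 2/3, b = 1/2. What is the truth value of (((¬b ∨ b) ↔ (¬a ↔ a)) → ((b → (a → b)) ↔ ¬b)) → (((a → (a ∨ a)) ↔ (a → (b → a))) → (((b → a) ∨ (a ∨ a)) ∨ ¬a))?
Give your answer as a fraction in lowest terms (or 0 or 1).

¬b = ¬1/2 = 0
¬b ∨ b = 0 ∨ 1/2 = 1/2
¬a = ¬2/3 = 0
¬a ↔ a = 0 ↔ 2/3 = 0
(¬b ∨ b) ↔ (¬a ↔ a) = 1/2 ↔ 0 = 0
a → b = 2/3 → 1/2 = 1/2
b → (a → b) = 1/2 → 1/2 = 1
¬b = ¬1/2 = 0
(b → (a → b)) ↔ ¬b = 1 ↔ 0 = 0
((¬b ∨ b) ↔ (¬a ↔ a)) → ((b → (a → b)) ↔ ¬b) = 0 → 0 = 1
a ∨ a = 2/3 ∨ 2/3 = 2/3
a → (a ∨ a) = 2/3 → 2/3 = 1
b → a = 1/2 → 2/3 = 1
a → (b → a) = 2/3 → 1 = 1
(a → (a ∨ a)) ↔ (a → (b → a)) = 1 ↔ 1 = 1
b → a = 1/2 → 2/3 = 1
a ∨ a = 2/3 ∨ 2/3 = 2/3
(b → a) ∨ (a ∨ a) = 1 ∨ 2/3 = 1
¬a = ¬2/3 = 0
((b → a) ∨ (a ∨ a)) ∨ ¬a = 1 ∨ 0 = 1
((a → (a ∨ a)) ↔ (a → (b → a))) → (((b → a) ∨ (a ∨ a)) ∨ ¬a) = 1 → 1 = 1
(((¬b ∨ b) ↔ (¬a ↔ a)) → ((b → (a → b)) ↔ ¬b)) → (((a → (a ∨ a)) ↔ (a → (b → a))) → (((b → a) ∨ (a ∨ a)) ∨ ¬a)) = 1 → 1 = 1

1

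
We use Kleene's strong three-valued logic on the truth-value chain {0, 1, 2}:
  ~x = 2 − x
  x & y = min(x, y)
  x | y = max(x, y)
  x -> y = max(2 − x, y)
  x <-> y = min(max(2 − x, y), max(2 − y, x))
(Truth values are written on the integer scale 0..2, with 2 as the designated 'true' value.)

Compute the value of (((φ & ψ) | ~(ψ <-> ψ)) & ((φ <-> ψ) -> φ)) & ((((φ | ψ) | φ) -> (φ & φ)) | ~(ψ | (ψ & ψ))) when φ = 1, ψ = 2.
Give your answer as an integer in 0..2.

φ & ψ = 1 & 2 = 1
ψ <-> ψ = 2 <-> 2 = 2
~(ψ <-> ψ) = ~2 = 0
(φ & ψ) | ~(ψ <-> ψ) = 1 | 0 = 1
φ <-> ψ = 1 <-> 2 = 1
(φ <-> ψ) -> φ = 1 -> 1 = 1
((φ & ψ) | ~(ψ <-> ψ)) & ((φ <-> ψ) -> φ) = 1 & 1 = 1
φ | ψ = 1 | 2 = 2
(φ | ψ) | φ = 2 | 1 = 2
φ & φ = 1 & 1 = 1
((φ | ψ) | φ) -> (φ & φ) = 2 -> 1 = 1
ψ & ψ = 2 & 2 = 2
ψ | (ψ & ψ) = 2 | 2 = 2
~(ψ | (ψ & ψ)) = ~2 = 0
(((φ | ψ) | φ) -> (φ & φ)) | ~(ψ | (ψ & ψ)) = 1 | 0 = 1
(((φ & ψ) | ~(ψ <-> ψ)) & ((φ <-> ψ) -> φ)) & ((((φ | ψ) | φ) -> (φ & φ)) | ~(ψ | (ψ & ψ))) = 1 & 1 = 1

1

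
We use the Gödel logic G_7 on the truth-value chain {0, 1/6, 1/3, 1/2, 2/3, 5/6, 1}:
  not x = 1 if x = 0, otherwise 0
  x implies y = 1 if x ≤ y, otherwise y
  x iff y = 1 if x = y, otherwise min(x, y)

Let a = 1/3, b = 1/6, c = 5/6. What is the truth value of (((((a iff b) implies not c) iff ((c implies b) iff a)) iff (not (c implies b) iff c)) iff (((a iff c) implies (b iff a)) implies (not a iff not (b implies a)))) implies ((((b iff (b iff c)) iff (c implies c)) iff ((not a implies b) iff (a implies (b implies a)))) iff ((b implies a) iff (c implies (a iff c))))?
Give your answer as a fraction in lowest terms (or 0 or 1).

a iff b = 1/3 iff 1/6 = 1/6
not c = not 5/6 = 0
(a iff b) implies not c = 1/6 implies 0 = 0
c implies b = 5/6 implies 1/6 = 1/6
(c implies b) iff a = 1/6 iff 1/3 = 1/6
((a iff b) implies not c) iff ((c implies b) iff a) = 0 iff 1/6 = 0
c implies b = 5/6 implies 1/6 = 1/6
not (c implies b) = not 1/6 = 0
not (c implies b) iff c = 0 iff 5/6 = 0
(((a iff b) implies not c) iff ((c implies b) iff a)) iff (not (c implies b) iff c) = 0 iff 0 = 1
a iff c = 1/3 iff 5/6 = 1/3
b iff a = 1/6 iff 1/3 = 1/6
(a iff c) implies (b iff a) = 1/3 implies 1/6 = 1/6
not a = not 1/3 = 0
b implies a = 1/6 implies 1/3 = 1
not (b implies a) = not 1 = 0
not a iff not (b implies a) = 0 iff 0 = 1
((a iff c) implies (b iff a)) implies (not a iff not (b implies a)) = 1/6 implies 1 = 1
((((a iff b) implies not c) iff ((c implies b) iff a)) iff (not (c implies b) iff c)) iff (((a iff c) implies (b iff a)) implies (not a iff not (b implies a))) = 1 iff 1 = 1
b iff c = 1/6 iff 5/6 = 1/6
b iff (b iff c) = 1/6 iff 1/6 = 1
c implies c = 5/6 implies 5/6 = 1
(b iff (b iff c)) iff (c implies c) = 1 iff 1 = 1
not a = not 1/3 = 0
not a implies b = 0 implies 1/6 = 1
b implies a = 1/6 implies 1/3 = 1
a implies (b implies a) = 1/3 implies 1 = 1
(not a implies b) iff (a implies (b implies a)) = 1 iff 1 = 1
((b iff (b iff c)) iff (c implies c)) iff ((not a implies b) iff (a implies (b implies a))) = 1 iff 1 = 1
b implies a = 1/6 implies 1/3 = 1
a iff c = 1/3 iff 5/6 = 1/3
c implies (a iff c) = 5/6 implies 1/3 = 1/3
(b implies a) iff (c implies (a iff c)) = 1 iff 1/3 = 1/3
(((b iff (b iff c)) iff (c implies c)) iff ((not a implies b) iff (a implies (b implies a)))) iff ((b implies a) iff (c implies (a iff c))) = 1 iff 1/3 = 1/3
(((((a iff b) implies not c) iff ((c implies b) iff a)) iff (not (c implies b) iff c)) iff (((a iff c) implies (b iff a)) implies (not a iff not (b implies a)))) implies ((((b iff (b iff c)) iff (c implies c)) iff ((not a implies b) iff (a implies (b implies a)))) iff ((b implies a) iff (c implies (a iff c)))) = 1 implies 1/3 = 1/3

1/3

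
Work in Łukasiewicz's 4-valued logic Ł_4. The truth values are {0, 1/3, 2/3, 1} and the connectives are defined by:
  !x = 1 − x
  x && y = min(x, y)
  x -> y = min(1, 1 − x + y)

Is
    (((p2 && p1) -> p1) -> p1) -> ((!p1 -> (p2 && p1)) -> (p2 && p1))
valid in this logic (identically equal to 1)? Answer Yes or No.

No

Counterexample: take p1 = 2/3, p2 = 0.
p2 && p1 = 0 && 2/3 = 0
(p2 && p1) -> p1 = 0 -> 2/3 = 1
((p2 && p1) -> p1) -> p1 = 1 -> 2/3 = 2/3
!p1 = !2/3 = 1/3
p2 && p1 = 0 && 2/3 = 0
!p1 -> (p2 && p1) = 1/3 -> 0 = 2/3
p2 && p1 = 0 && 2/3 = 0
(!p1 -> (p2 && p1)) -> (p2 && p1) = 2/3 -> 0 = 1/3
(((p2 && p1) -> p1) -> p1) -> ((!p1 -> (p2 && p1)) -> (p2 && p1)) = 2/3 -> 1/3 = 2/3
This gives 2/3 ≠ 1.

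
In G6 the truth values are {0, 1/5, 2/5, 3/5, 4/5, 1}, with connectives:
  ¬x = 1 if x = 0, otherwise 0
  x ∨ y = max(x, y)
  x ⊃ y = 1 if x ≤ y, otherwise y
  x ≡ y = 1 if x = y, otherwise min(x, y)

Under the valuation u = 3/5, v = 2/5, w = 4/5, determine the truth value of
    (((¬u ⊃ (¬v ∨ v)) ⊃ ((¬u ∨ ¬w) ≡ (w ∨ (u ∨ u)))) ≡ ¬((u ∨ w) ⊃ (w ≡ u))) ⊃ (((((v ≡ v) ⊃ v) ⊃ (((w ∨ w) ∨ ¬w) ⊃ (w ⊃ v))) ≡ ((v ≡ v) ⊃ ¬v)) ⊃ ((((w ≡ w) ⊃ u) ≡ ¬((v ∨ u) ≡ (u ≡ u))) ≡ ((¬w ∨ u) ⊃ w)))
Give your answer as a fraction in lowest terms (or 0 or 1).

¬u = ¬3/5 = 0
¬v = ¬2/5 = 0
¬v ∨ v = 0 ∨ 2/5 = 2/5
¬u ⊃ (¬v ∨ v) = 0 ⊃ 2/5 = 1
¬u = ¬3/5 = 0
¬w = ¬4/5 = 0
¬u ∨ ¬w = 0 ∨ 0 = 0
u ∨ u = 3/5 ∨ 3/5 = 3/5
w ∨ (u ∨ u) = 4/5 ∨ 3/5 = 4/5
(¬u ∨ ¬w) ≡ (w ∨ (u ∨ u)) = 0 ≡ 4/5 = 0
(¬u ⊃ (¬v ∨ v)) ⊃ ((¬u ∨ ¬w) ≡ (w ∨ (u ∨ u))) = 1 ⊃ 0 = 0
u ∨ w = 3/5 ∨ 4/5 = 4/5
w ≡ u = 4/5 ≡ 3/5 = 3/5
(u ∨ w) ⊃ (w ≡ u) = 4/5 ⊃ 3/5 = 3/5
¬((u ∨ w) ⊃ (w ≡ u)) = ¬3/5 = 0
((¬u ⊃ (¬v ∨ v)) ⊃ ((¬u ∨ ¬w) ≡ (w ∨ (u ∨ u)))) ≡ ¬((u ∨ w) ⊃ (w ≡ u)) = 0 ≡ 0 = 1
v ≡ v = 2/5 ≡ 2/5 = 1
(v ≡ v) ⊃ v = 1 ⊃ 2/5 = 2/5
w ∨ w = 4/5 ∨ 4/5 = 4/5
¬w = ¬4/5 = 0
(w ∨ w) ∨ ¬w = 4/5 ∨ 0 = 4/5
w ⊃ v = 4/5 ⊃ 2/5 = 2/5
((w ∨ w) ∨ ¬w) ⊃ (w ⊃ v) = 4/5 ⊃ 2/5 = 2/5
((v ≡ v) ⊃ v) ⊃ (((w ∨ w) ∨ ¬w) ⊃ (w ⊃ v)) = 2/5 ⊃ 2/5 = 1
v ≡ v = 2/5 ≡ 2/5 = 1
¬v = ¬2/5 = 0
(v ≡ v) ⊃ ¬v = 1 ⊃ 0 = 0
(((v ≡ v) ⊃ v) ⊃ (((w ∨ w) ∨ ¬w) ⊃ (w ⊃ v))) ≡ ((v ≡ v) ⊃ ¬v) = 1 ≡ 0 = 0
w ≡ w = 4/5 ≡ 4/5 = 1
(w ≡ w) ⊃ u = 1 ⊃ 3/5 = 3/5
v ∨ u = 2/5 ∨ 3/5 = 3/5
u ≡ u = 3/5 ≡ 3/5 = 1
(v ∨ u) ≡ (u ≡ u) = 3/5 ≡ 1 = 3/5
¬((v ∨ u) ≡ (u ≡ u)) = ¬3/5 = 0
((w ≡ w) ⊃ u) ≡ ¬((v ∨ u) ≡ (u ≡ u)) = 3/5 ≡ 0 = 0
¬w = ¬4/5 = 0
¬w ∨ u = 0 ∨ 3/5 = 3/5
(¬w ∨ u) ⊃ w = 3/5 ⊃ 4/5 = 1
(((w ≡ w) ⊃ u) ≡ ¬((v ∨ u) ≡ (u ≡ u))) ≡ ((¬w ∨ u) ⊃ w) = 0 ≡ 1 = 0
((((v ≡ v) ⊃ v) ⊃ (((w ∨ w) ∨ ¬w) ⊃ (w ⊃ v))) ≡ ((v ≡ v) ⊃ ¬v)) ⊃ ((((w ≡ w) ⊃ u) ≡ ¬((v ∨ u) ≡ (u ≡ u))) ≡ ((¬w ∨ u) ⊃ w)) = 0 ⊃ 0 = 1
(((¬u ⊃ (¬v ∨ v)) ⊃ ((¬u ∨ ¬w) ≡ (w ∨ (u ∨ u)))) ≡ ¬((u ∨ w) ⊃ (w ≡ u))) ⊃ (((((v ≡ v) ⊃ v) ⊃ (((w ∨ w) ∨ ¬w) ⊃ (w ⊃ v))) ≡ ((v ≡ v) ⊃ ¬v)) ⊃ ((((w ≡ w) ⊃ u) ≡ ¬((v ∨ u) ≡ (u ≡ u))) ≡ ((¬w ∨ u) ⊃ w))) = 1 ⊃ 1 = 1

1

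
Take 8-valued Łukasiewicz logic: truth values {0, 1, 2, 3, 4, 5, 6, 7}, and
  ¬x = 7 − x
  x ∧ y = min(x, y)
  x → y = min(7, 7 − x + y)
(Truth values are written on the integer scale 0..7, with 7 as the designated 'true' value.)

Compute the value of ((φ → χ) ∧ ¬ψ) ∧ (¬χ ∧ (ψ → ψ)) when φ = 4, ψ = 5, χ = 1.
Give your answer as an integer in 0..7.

2

φ → χ = 4 → 1 = 4
¬ψ = ¬5 = 2
(φ → χ) ∧ ¬ψ = 4 ∧ 2 = 2
¬χ = ¬1 = 6
ψ → ψ = 5 → 5 = 7
¬χ ∧ (ψ → ψ) = 6 ∧ 7 = 6
((φ → χ) ∧ ¬ψ) ∧ (¬χ ∧ (ψ → ψ)) = 2 ∧ 6 = 2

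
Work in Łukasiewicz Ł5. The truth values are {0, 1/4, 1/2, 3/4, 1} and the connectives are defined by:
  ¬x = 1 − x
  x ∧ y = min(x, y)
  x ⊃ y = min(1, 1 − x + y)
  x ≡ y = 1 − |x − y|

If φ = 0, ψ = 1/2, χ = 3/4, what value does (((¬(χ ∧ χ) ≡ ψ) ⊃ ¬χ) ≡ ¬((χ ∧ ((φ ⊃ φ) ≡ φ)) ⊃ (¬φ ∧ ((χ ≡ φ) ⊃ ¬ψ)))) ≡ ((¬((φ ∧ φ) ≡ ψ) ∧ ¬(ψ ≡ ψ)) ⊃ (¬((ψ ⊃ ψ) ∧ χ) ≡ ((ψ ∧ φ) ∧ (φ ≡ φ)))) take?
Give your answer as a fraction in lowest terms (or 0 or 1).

χ ∧ χ = 3/4 ∧ 3/4 = 3/4
¬(χ ∧ χ) = ¬3/4 = 1/4
¬(χ ∧ χ) ≡ ψ = 1/4 ≡ 1/2 = 3/4
¬χ = ¬3/4 = 1/4
(¬(χ ∧ χ) ≡ ψ) ⊃ ¬χ = 3/4 ⊃ 1/4 = 1/2
φ ⊃ φ = 0 ⊃ 0 = 1
(φ ⊃ φ) ≡ φ = 1 ≡ 0 = 0
χ ∧ ((φ ⊃ φ) ≡ φ) = 3/4 ∧ 0 = 0
¬φ = ¬0 = 1
χ ≡ φ = 3/4 ≡ 0 = 1/4
¬ψ = ¬1/2 = 1/2
(χ ≡ φ) ⊃ ¬ψ = 1/4 ⊃ 1/2 = 1
¬φ ∧ ((χ ≡ φ) ⊃ ¬ψ) = 1 ∧ 1 = 1
(χ ∧ ((φ ⊃ φ) ≡ φ)) ⊃ (¬φ ∧ ((χ ≡ φ) ⊃ ¬ψ)) = 0 ⊃ 1 = 1
¬((χ ∧ ((φ ⊃ φ) ≡ φ)) ⊃ (¬φ ∧ ((χ ≡ φ) ⊃ ¬ψ))) = ¬1 = 0
((¬(χ ∧ χ) ≡ ψ) ⊃ ¬χ) ≡ ¬((χ ∧ ((φ ⊃ φ) ≡ φ)) ⊃ (¬φ ∧ ((χ ≡ φ) ⊃ ¬ψ))) = 1/2 ≡ 0 = 1/2
φ ∧ φ = 0 ∧ 0 = 0
(φ ∧ φ) ≡ ψ = 0 ≡ 1/2 = 1/2
¬((φ ∧ φ) ≡ ψ) = ¬1/2 = 1/2
ψ ≡ ψ = 1/2 ≡ 1/2 = 1
¬(ψ ≡ ψ) = ¬1 = 0
¬((φ ∧ φ) ≡ ψ) ∧ ¬(ψ ≡ ψ) = 1/2 ∧ 0 = 0
ψ ⊃ ψ = 1/2 ⊃ 1/2 = 1
(ψ ⊃ ψ) ∧ χ = 1 ∧ 3/4 = 3/4
¬((ψ ⊃ ψ) ∧ χ) = ¬3/4 = 1/4
ψ ∧ φ = 1/2 ∧ 0 = 0
φ ≡ φ = 0 ≡ 0 = 1
(ψ ∧ φ) ∧ (φ ≡ φ) = 0 ∧ 1 = 0
¬((ψ ⊃ ψ) ∧ χ) ≡ ((ψ ∧ φ) ∧ (φ ≡ φ)) = 1/4 ≡ 0 = 3/4
(¬((φ ∧ φ) ≡ ψ) ∧ ¬(ψ ≡ ψ)) ⊃ (¬((ψ ⊃ ψ) ∧ χ) ≡ ((ψ ∧ φ) ∧ (φ ≡ φ))) = 0 ⊃ 3/4 = 1
(((¬(χ ∧ χ) ≡ ψ) ⊃ ¬χ) ≡ ¬((χ ∧ ((φ ⊃ φ) ≡ φ)) ⊃ (¬φ ∧ ((χ ≡ φ) ⊃ ¬ψ)))) ≡ ((¬((φ ∧ φ) ≡ ψ) ∧ ¬(ψ ≡ ψ)) ⊃ (¬((ψ ⊃ ψ) ∧ χ) ≡ ((ψ ∧ φ) ∧ (φ ≡ φ)))) = 1/2 ≡ 1 = 1/2

1/2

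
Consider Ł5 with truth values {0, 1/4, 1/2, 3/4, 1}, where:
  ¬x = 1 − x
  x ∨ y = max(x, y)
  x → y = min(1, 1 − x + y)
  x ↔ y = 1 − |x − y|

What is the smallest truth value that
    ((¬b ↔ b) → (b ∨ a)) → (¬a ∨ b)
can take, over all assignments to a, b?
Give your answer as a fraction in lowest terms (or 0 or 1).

0

Take a = 1, b = 0:
¬b = ¬0 = 1
¬b ↔ b = 1 ↔ 0 = 0
b ∨ a = 0 ∨ 1 = 1
(¬b ↔ b) → (b ∨ a) = 0 → 1 = 1
¬a = ¬1 = 0
¬a ∨ b = 0 ∨ 0 = 0
((¬b ↔ b) → (b ∨ a)) → (¬a ∨ b) = 1 → 0 = 0
No assignment yields a value below 0, so this is the minimum.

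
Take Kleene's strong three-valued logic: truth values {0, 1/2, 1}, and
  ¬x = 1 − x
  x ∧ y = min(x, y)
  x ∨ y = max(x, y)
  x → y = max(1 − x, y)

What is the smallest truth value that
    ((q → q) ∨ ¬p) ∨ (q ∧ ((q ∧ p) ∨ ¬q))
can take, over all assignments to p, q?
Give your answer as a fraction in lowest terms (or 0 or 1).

Take p = 1/2, q = 1/2:
q → q = 1/2 → 1/2 = 1/2
¬p = ¬1/2 = 1/2
(q → q) ∨ ¬p = 1/2 ∨ 1/2 = 1/2
q ∧ p = 1/2 ∧ 1/2 = 1/2
¬q = ¬1/2 = 1/2
(q ∧ p) ∨ ¬q = 1/2 ∨ 1/2 = 1/2
q ∧ ((q ∧ p) ∨ ¬q) = 1/2 ∧ 1/2 = 1/2
((q → q) ∨ ¬p) ∨ (q ∧ ((q ∧ p) ∨ ¬q)) = 1/2 ∨ 1/2 = 1/2
No assignment yields a value below 1/2, so this is the minimum.

1/2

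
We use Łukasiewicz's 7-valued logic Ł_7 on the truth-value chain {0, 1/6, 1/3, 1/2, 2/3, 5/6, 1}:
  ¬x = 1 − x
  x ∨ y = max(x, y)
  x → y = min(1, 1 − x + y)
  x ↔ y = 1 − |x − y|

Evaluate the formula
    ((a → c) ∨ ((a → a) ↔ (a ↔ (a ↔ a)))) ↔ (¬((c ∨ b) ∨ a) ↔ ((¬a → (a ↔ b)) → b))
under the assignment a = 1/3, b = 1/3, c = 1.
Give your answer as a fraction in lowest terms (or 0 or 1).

2/3

a → c = 1/3 → 1 = 1
a → a = 1/3 → 1/3 = 1
a ↔ a = 1/3 ↔ 1/3 = 1
a ↔ (a ↔ a) = 1/3 ↔ 1 = 1/3
(a → a) ↔ (a ↔ (a ↔ a)) = 1 ↔ 1/3 = 1/3
(a → c) ∨ ((a → a) ↔ (a ↔ (a ↔ a))) = 1 ∨ 1/3 = 1
c ∨ b = 1 ∨ 1/3 = 1
(c ∨ b) ∨ a = 1 ∨ 1/3 = 1
¬((c ∨ b) ∨ a) = ¬1 = 0
¬a = ¬1/3 = 2/3
a ↔ b = 1/3 ↔ 1/3 = 1
¬a → (a ↔ b) = 2/3 → 1 = 1
(¬a → (a ↔ b)) → b = 1 → 1/3 = 1/3
¬((c ∨ b) ∨ a) ↔ ((¬a → (a ↔ b)) → b) = 0 ↔ 1/3 = 2/3
((a → c) ∨ ((a → a) ↔ (a ↔ (a ↔ a)))) ↔ (¬((c ∨ b) ∨ a) ↔ ((¬a → (a ↔ b)) → b)) = 1 ↔ 2/3 = 2/3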